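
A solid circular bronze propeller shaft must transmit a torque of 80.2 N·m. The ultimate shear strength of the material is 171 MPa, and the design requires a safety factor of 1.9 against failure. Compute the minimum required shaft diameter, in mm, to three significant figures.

d = 16.6 mm

Allowable shear stress τ_allow = 171/1.9 = 90.00 MPa.
For a solid shaft τ = 16T/(πd³), so d³ = 16T/(π τ_allow) = 16×80200/(π×90.00) = 4538 mm³.
d = (4538)^(1/3) = 16.56 mm.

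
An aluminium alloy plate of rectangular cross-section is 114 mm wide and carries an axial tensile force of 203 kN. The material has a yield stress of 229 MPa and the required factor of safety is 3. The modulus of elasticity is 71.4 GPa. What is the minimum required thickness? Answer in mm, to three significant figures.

t = 23.3 mm

σ_allow = 229/3 = 76.33 MPa.
Required area A = F/σ_allow = 203000/76.33 = 2659 mm².
t = A/w = 2659/114 = 23.33 mm.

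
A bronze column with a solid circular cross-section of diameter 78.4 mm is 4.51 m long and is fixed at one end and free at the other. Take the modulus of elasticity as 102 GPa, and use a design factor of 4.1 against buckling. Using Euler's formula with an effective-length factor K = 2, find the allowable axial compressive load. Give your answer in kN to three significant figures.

P_allow = 5.60 kN

I = πd⁴/64 = π×78.4⁴/64 = 1.855×10^6 mm⁴.
Effective length L_e = KL = 2×4.51 m = 9020 mm.
Euler critical load P_cr = π²EI/L_e² = π²×102000×1.855×10^6/9020² = 22950 N.
P_allow = P_cr/n = 22950/4.1 = 5597 N.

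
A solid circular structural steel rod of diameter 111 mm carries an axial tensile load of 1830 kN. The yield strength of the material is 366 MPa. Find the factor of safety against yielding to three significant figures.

n = 1.94

A = πd²/4 = 9677 mm².
σ = F/A = 1830000/9677 = 189.1 MPa.
n = 366/189.1 = 1.935.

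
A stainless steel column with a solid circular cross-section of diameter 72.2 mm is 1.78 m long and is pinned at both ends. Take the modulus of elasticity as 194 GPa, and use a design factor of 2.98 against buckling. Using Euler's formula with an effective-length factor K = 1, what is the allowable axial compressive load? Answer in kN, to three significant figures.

P_allow = 270 kN

I = πd⁴/64 = π×72.2⁴/64 = 1.334×10^6 mm⁴.
Effective length L_e = KL = 1×1.78 m = 1780 mm.
Euler critical load P_cr = π²EI/L_e² = π²×194000×1.334×10^6/1780² = 806100 N.
P_allow = P_cr/n = 806100/2.98 = 270500 N.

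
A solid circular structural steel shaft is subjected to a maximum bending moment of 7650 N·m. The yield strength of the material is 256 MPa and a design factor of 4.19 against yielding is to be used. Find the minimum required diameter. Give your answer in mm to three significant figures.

σ_allow = 256/4.19 = 61.10 MPa.
For a solid circular section σ = 32M/(πd³), so d³ = 32M/(π σ_allow) = 32×7650000/(π×61.10) = 1.275×10^6 mm³.
d = 108.4 mm.

d = 108 mm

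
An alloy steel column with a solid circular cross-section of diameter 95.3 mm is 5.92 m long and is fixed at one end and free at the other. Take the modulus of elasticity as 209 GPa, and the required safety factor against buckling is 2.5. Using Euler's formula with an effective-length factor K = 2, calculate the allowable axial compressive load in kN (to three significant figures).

I = πd⁴/64 = π×95.3⁴/64 = 4.049×10^6 mm⁴.
Effective length L_e = KL = 2×5.92 m = 11840 mm.
Euler critical load P_cr = π²EI/L_e² = π²×209000×4.049×10^6/11840² = 59580 N.
P_allow = P_cr/n = 59580/2.5 = 23830 N.

P_allow = 23.8 kN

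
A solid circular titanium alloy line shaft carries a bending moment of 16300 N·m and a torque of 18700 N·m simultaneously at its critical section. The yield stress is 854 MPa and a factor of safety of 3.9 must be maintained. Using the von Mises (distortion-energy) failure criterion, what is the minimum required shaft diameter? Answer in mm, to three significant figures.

d = 102 mm

σ_allow = σ_y/n = 854/3.9 = 219.0 MPa.
For a solid shaft σ_b = 32M/(πd³) and τ = 16T/(πd³), so the von Mises stress is σ' = (16/πd³)·√(4M²+3T²).
√(4M²+3T²) = √(4×(1.630×10^7)² + 3×(1.870×10^7)²) = 4.595×10^7 N·mm.
d³ = 16×4.595×10^7/(π×219.0) = 1.069×10^6 mm³.
d = 102.2 mm.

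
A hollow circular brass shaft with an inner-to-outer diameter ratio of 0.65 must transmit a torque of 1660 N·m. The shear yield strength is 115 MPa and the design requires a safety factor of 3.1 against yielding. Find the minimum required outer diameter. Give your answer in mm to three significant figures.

τ_allow = 115/3.1 = 37.10 MPa.
For a hollow shaft τ = 16T/[πd_o³(1−k⁴)] with k = 0.65, so 1−k⁴ = 0.8215.
d_o³ = 16T/[π τ_allow (1−k⁴)] = 16×1660000/(π×37.10×0.8215) = 277400 mm³.
d_o = 65.22 mm.

d_o = 65.2 mm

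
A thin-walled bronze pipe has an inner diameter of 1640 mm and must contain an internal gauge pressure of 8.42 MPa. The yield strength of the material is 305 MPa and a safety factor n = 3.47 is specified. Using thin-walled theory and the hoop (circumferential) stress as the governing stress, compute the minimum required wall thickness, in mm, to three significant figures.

σ_allow = 305/3.47 = 87.90 MPa.
Hoop stress σ_h = pD/(2t), so t = pD/(2σ_allow) = 8.42×1640/(2×87.90) = 78.55 mm.

t = 78.6 mm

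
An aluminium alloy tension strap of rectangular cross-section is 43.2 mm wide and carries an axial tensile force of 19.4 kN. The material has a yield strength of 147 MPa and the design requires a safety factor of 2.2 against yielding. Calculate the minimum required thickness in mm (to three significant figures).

σ_allow = 147/2.2 = 66.82 MPa.
Required area A = F/σ_allow = 19400/66.82 = 290.3 mm².
t = A/w = 290.3/43.2 = 6.721 mm.

t = 6.72 mm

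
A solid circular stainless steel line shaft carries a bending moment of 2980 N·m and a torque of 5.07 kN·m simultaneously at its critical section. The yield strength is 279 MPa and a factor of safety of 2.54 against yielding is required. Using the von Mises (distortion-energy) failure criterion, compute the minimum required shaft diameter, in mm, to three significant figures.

σ_allow = σ_y/n = 279/2.54 = 109.8 MPa.
For a solid shaft σ_b = 32M/(πd³) and τ = 16T/(πd³), so the von Mises stress is σ' = (16/πd³)·√(4M²+3T²).
√(4M²+3T²) = √(4×(2.980×10^6)² + 3×(5.070×10^6)²) = 1.061×10^7 N·mm.
d³ = 16×1.061×10^7/(π×109.8) = 492100 mm³.
d = 78.95 mm.

d = 78.9 mm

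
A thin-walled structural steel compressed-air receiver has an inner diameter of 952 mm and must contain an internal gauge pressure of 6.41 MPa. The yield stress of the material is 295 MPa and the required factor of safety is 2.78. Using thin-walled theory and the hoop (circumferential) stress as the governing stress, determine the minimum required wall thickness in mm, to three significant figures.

t = 28.8 mm

σ_allow = 295/2.78 = 106.1 MPa.
Hoop stress σ_h = pD/(2t), so t = pD/(2σ_allow) = 6.41×952/(2×106.1) = 28.75 mm.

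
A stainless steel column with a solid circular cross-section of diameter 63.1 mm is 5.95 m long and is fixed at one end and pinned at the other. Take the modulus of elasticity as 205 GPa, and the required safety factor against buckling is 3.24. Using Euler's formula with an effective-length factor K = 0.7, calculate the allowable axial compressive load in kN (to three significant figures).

I = πd⁴/64 = π×63.1⁴/64 = 778200 mm⁴.
Effective length L_e = KL = 0.7×5.95 m = 4165 mm.
Euler critical load P_cr = π²EI/L_e² = π²×205000×778200/4165² = 90760 N.
P_allow = P_cr/n = 90760/3.24 = 28010 N.

P_allow = 28.0 kN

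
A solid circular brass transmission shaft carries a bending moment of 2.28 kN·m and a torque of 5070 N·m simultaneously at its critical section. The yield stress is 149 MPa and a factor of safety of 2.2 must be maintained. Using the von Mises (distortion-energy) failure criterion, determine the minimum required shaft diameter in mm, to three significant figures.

σ_allow = σ_y/n = 149/2.2 = 67.73 MPa.
For a solid shaft σ_b = 32M/(πd³) and τ = 16T/(πd³), so the von Mises stress is σ' = (16/πd³)·√(4M²+3T²).
√(4M²+3T²) = √(4×(2.280×10^6)² + 3×(5.070×10^6)²) = 9.895×10^6 N·mm.
d³ = 16×9.895×10^6/(π×67.73) = 744100 mm³.
d = 90.62 mm.

d = 90.6 mm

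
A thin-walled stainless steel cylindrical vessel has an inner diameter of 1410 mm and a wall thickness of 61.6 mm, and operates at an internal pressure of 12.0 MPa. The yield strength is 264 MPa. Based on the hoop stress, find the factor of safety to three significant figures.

σ_h = pD/(2t) = 12.0×1410/(2×61.6) = 137.3 MPa.
n = 264/137.3 = 1.922.

n = 1.92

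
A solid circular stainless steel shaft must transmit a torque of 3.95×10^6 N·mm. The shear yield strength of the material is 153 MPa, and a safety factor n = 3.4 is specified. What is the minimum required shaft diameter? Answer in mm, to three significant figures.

d = 76.5 mm

Allowable shear stress τ_allow = 153/3.4 = 45.00 MPa.
For a solid shaft τ = 16T/(πd³), so d³ = 16T/(π τ_allow) = 16×3950000/(π×45.00) = 447000 mm³.
d = (447000)^(1/3) = 76.46 mm.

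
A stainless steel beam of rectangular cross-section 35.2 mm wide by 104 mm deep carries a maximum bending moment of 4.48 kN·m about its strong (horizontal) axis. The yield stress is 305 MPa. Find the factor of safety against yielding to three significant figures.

Section modulus S = bh²/6 = 35.2×104²/6 = 63450 mm³.
σ = M/S = 4480000/63450 = 70.60 MPa.
n = 305/70.60 = 4.320.

n = 4.32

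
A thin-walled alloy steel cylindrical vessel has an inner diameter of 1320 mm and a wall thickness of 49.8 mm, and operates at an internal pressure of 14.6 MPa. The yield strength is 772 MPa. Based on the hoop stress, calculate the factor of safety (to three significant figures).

n = 3.99

σ_h = pD/(2t) = 14.6×1320/(2×49.8) = 193.5 MPa.
n = 772/193.5 = 3.990.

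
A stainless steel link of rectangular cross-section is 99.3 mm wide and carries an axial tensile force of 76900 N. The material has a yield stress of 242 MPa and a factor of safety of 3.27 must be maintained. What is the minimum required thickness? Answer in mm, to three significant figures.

t = 10.5 mm

σ_allow = 242/3.27 = 74.01 MPa.
Required area A = F/σ_allow = 76900/74.01 = 1039 mm².
t = A/w = 1039/99.3 = 10.46 mm.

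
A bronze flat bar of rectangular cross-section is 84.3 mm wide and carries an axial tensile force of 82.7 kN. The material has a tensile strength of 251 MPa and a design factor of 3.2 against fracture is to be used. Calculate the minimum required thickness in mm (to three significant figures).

σ_allow = 251/3.2 = 78.44 MPa.
Required area A = F/σ_allow = 82700/78.44 = 1054 mm².
t = A/w = 1054/84.3 = 12.51 mm.

t = 12.5 mm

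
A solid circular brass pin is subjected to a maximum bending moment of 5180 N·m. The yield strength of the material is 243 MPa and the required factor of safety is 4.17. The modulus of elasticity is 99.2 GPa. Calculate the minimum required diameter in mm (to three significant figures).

σ_allow = 243/4.17 = 58.27 MPa.
For a solid circular section σ = 32M/(πd³), so d³ = 32M/(π σ_allow) = 32×5180000/(π×58.27) = 905400 mm³.
d = 96.74 mm.

d = 96.7 mm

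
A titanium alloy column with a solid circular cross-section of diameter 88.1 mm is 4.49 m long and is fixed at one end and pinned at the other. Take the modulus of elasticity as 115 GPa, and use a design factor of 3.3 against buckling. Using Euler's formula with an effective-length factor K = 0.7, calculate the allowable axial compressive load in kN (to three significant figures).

I = πd⁴/64 = π×88.1⁴/64 = 2.957×10^6 mm⁴.
Effective length L_e = KL = 0.7×4.49 m = 3143 mm.
Euler critical load P_cr = π²EI/L_e² = π²×115000×2.957×10^6/3143² = 339800 N.
P_allow = P_cr/n = 339800/3.3 = 103000 N.

P_allow = 103 kN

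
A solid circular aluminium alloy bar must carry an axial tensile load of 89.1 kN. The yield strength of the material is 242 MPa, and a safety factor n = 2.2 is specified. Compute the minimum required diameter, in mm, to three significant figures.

Allowable stress σ_allow = 242/2.2 = 110.0 MPa.
Required area A = F/σ_allow = 89100/110.0 = 810.0 mm².
A = πd²/4 → d = √(4A/π) = 32.11 mm.

d = 32.1 mm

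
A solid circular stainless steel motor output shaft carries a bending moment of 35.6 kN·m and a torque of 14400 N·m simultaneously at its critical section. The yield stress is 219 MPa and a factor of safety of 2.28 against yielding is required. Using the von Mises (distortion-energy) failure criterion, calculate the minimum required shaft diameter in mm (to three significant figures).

σ_allow = σ_y/n = 219/2.28 = 96.05 MPa.
For a solid shaft σ_b = 32M/(πd³) and τ = 16T/(πd³), so the von Mises stress is σ' = (16/πd³)·√(4M²+3T²).
√(4M²+3T²) = √(4×(3.560×10^7)² + 3×(1.440×10^7)²) = 7.544×10^7 N·mm.
d³ = 16×7.544×10^7/(π×96.05) = 4.000×10^6 mm³.
d = 158.7 mm.

d = 159 mm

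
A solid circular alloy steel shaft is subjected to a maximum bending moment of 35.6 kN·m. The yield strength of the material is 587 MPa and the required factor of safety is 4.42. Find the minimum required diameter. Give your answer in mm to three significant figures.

σ_allow = 587/4.42 = 132.8 MPa.
For a solid circular section σ = 32M/(πd³), so d³ = 32M/(π σ_allow) = 32×3.5600×10^7/(π×132.8) = 2.730×10^6 mm³.
d = 139.8 mm.

d = 140 mm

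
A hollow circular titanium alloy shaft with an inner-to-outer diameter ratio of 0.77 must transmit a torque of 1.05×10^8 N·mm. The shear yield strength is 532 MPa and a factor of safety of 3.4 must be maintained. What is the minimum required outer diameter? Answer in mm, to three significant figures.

d_o = 174 mm

τ_allow = 532/3.4 = 156.5 MPa.
For a hollow shaft τ = 16T/[πd_o³(1−k⁴)] with k = 0.77, so 1−k⁴ = 0.6485.
d_o³ = 16T/[π τ_allow (1−k⁴)] = 16×1.0500×10^8/(π×156.5×0.6485) = 5.270×10^6 mm³.
d_o = 174.0 mm.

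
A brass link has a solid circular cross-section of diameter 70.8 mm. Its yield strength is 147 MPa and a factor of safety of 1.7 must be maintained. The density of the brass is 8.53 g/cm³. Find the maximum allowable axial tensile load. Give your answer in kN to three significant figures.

σ_allow = 147/1.7 = 86.47 MPa.
A = πd²/4 = π×70.8²/4 = 3937 mm².
F_allow = σ_allow × A = 86.47×3937 = 340400 N.

F_allow = 340 kN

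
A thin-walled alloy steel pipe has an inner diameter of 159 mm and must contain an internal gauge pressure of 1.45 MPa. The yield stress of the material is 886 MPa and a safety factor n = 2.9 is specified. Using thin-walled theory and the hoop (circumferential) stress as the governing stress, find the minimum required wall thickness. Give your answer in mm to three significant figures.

t = 0.377 mm

σ_allow = 886/2.9 = 305.5 MPa.
Hoop stress σ_h = pD/(2t), so t = pD/(2σ_allow) = 1.45×159/(2×305.5) = 0.3773 mm.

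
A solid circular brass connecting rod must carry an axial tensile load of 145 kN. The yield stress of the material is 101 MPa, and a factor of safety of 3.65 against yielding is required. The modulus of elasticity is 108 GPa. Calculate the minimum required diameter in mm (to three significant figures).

d = 81.7 mm

Allowable stress σ_allow = 101/3.65 = 27.67 MPa.
Required area A = F/σ_allow = 145000/27.67 = 5240 mm².
A = πd²/4 → d = √(4A/π) = 81.68 mm.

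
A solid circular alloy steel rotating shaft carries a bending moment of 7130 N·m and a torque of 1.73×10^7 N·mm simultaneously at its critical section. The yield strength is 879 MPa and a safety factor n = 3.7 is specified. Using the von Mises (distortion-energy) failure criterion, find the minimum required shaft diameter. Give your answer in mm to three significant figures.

σ_allow = σ_y/n = 879/3.7 = 237.6 MPa.
For a solid shaft σ_b = 32M/(πd³) and τ = 16T/(πd³), so the von Mises stress is σ' = (16/πd³)·√(4M²+3T²).
√(4M²+3T²) = √(4×(7.130×10^6)² + 3×(1.730×10^7)²) = 3.318×10^7 N·mm.
d³ = 16×3.318×10^7/(π×237.6) = 711400 mm³.
d = 89.27 mm.

d = 89.3 mm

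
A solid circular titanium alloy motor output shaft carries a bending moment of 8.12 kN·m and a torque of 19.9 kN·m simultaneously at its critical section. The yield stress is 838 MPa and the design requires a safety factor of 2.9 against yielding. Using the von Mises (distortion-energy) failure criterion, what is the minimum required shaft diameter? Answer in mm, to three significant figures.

d = 87.6 mm

σ_allow = σ_y/n = 838/2.9 = 289.0 MPa.
For a solid shaft σ_b = 32M/(πd³) and τ = 16T/(πd³), so the von Mises stress is σ' = (16/πd³)·√(4M²+3T²).
√(4M²+3T²) = √(4×(8.120×10^6)² + 3×(1.990×10^7)²) = 3.810×10^7 N·mm.
d³ = 16×3.810×10^7/(π×289.0) = 671500 mm³.
d = 87.57 mm.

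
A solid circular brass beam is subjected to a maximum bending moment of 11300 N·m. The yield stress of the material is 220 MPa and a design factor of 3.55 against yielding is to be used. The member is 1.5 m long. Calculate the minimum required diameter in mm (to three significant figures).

d = 123 mm

σ_allow = 220/3.55 = 61.97 MPa.
For a solid circular section σ = 32M/(πd³), so d³ = 32M/(π σ_allow) = 32×1.1300×10^7/(π×61.97) = 1.857×10^6 mm³.
d = 122.9 mm.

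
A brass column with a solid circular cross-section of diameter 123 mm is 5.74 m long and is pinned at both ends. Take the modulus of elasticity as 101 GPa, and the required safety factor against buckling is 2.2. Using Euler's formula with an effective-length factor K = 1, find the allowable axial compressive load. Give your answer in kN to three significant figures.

I = πd⁴/64 = π×123⁴/64 = 1.124×10^7 mm⁴.
Effective length L_e = KL = 1×5.74 m = 5740 mm.
Euler critical load P_cr = π²EI/L_e² = π²×101000×1.124×10^7/5740² = 339900 N.
P_allow = P_cr/n = 339900/2.2 = 154500 N.

P_allow = 155 kN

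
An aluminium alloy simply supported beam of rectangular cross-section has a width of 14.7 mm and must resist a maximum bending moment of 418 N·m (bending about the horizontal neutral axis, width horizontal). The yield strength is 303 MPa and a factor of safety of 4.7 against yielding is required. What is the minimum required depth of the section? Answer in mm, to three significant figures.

h = 51.4 mm

σ_allow = 303/4.7 = 64.47 MPa.
For a rectangular section σ = 6M/(bh²), so h² = 6M/(b σ_allow) = 6×418000/(14.7×64.47) = 2646 mm².
h = 51.44 mm.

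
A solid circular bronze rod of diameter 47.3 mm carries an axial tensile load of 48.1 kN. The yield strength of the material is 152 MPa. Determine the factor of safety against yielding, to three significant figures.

n = 5.55

A = πd²/4 = 1757 mm².
σ = F/A = 48100/1757 = 27.37 MPa.
n = 152/27.37 = 5.553.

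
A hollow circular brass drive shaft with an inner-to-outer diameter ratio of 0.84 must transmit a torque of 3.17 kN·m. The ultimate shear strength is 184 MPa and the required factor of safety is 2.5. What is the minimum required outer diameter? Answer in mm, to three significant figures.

d_o = 75.9 mm

τ_allow = 184/2.5 = 73.60 MPa.
For a hollow shaft τ = 16T/[πd_o³(1−k⁴)] with k = 0.84, so 1−k⁴ = 0.5021.
d_o³ = 16T/[π τ_allow (1−k⁴)] = 16×3170000/(π×73.60×0.5021) = 436900 mm³.
d_o = 75.88 mm.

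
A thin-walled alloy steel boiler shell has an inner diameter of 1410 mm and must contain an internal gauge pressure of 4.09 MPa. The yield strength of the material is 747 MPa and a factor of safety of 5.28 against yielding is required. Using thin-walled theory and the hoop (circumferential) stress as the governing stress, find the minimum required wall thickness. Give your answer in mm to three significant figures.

t = 20.4 mm

σ_allow = 747/5.28 = 141.5 MPa.
Hoop stress σ_h = pD/(2t), so t = pD/(2σ_allow) = 4.09×1410/(2×141.5) = 20.38 mm.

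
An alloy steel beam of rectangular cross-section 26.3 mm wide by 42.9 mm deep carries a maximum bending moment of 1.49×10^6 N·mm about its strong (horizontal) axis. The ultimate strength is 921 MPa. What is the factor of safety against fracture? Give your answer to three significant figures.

Section modulus S = bh²/6 = 26.3×42.9²/6 = 8067 mm³.
σ = M/S = 1490000/8067 = 184.7 MPa.
n = 921/184.7 = 4.986.

n = 4.99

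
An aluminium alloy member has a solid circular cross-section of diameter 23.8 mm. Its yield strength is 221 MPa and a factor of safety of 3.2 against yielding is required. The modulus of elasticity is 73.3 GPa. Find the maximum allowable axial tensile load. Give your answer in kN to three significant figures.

F_allow = 30.7 kN

σ_allow = 221/3.2 = 69.06 MPa.
A = πd²/4 = π×23.8²/4 = 444.9 mm².
F_allow = σ_allow × A = 69.06×444.9 = 30720 N.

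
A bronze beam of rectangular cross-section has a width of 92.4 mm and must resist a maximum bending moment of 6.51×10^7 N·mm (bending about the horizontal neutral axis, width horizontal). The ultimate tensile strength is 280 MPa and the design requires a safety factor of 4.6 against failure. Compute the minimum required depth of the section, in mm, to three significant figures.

σ_allow = 280/4.6 = 60.87 MPa.
For a rectangular section σ = 6M/(bh²), so h² = 6M/(b σ_allow) = 6×6.5100×10^7/(92.4×60.87) = 69450 mm².
h = 263.5 mm.

h = 264 mm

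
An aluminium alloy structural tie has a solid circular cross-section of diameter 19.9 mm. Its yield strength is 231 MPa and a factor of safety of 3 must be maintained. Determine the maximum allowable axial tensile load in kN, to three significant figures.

σ_allow = 231/3 = 77.00 MPa.
A = πd²/4 = π×19.9²/4 = 311.0 mm².
F_allow = σ_allow × A = 77.00×311.0 = 23950 N.

F_allow = 23.9 kN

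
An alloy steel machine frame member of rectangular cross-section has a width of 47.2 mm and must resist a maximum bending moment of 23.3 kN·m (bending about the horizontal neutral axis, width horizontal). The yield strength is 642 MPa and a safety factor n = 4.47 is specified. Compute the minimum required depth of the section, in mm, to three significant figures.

σ_allow = 642/4.47 = 143.6 MPa.
For a rectangular section σ = 6M/(bh²), so h² = 6M/(b σ_allow) = 6×2.3300×10^7/(47.2×143.6) = 20620 mm².
h = 143.6 mm.

h = 144 mm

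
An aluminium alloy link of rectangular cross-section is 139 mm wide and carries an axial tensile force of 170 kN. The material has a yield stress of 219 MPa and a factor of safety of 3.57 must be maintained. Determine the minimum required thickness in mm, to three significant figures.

σ_allow = 219/3.57 = 61.34 MPa.
Required area A = F/σ_allow = 170000/61.34 = 2771 mm².
t = A/w = 2771/139 = 19.94 mm.

t = 19.9 mm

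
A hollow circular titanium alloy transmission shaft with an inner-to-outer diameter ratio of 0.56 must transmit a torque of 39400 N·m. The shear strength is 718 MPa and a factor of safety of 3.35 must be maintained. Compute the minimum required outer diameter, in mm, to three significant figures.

τ_allow = 718/3.35 = 214.3 MPa.
For a hollow shaft τ = 16T/[πd_o³(1−k⁴)] with k = 0.56, so 1−k⁴ = 0.9017.
d_o³ = 16T/[π τ_allow (1−k⁴)] = 16×3.9400×10^7/(π×214.3×0.9017) = 1.038×10^6 mm³.
d_o = 101.3 mm.

d_o = 101 mm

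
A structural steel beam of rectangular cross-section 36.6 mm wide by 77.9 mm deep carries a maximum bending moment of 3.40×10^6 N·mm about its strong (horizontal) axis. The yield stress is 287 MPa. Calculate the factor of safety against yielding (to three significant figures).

n = 3.12

Section modulus S = bh²/6 = 36.6×77.9²/6 = 37020 mm³.
σ = M/S = 3400000/37020 = 91.85 MPa.
n = 287/91.85 = 3.125.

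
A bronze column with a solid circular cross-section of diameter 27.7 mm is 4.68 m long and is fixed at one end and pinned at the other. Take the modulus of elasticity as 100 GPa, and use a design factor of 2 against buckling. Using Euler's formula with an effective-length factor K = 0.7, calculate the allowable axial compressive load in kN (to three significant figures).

P_allow = 1.33 kN

I = πd⁴/64 = π×27.7⁴/64 = 28900 mm⁴.
Effective length L_e = KL = 0.7×4.68 m = 3276 mm.
Euler critical load P_cr = π²EI/L_e² = π²×100000×28900/3276² = 2658 N.
P_allow = P_cr/n = 2658/2 = 1329 N.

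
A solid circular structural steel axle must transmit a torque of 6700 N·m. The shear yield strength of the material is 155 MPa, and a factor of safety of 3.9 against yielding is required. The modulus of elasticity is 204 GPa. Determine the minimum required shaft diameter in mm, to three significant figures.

Allowable shear stress τ_allow = 155/3.9 = 39.74 MPa.
For a solid shaft τ = 16T/(πd³), so d³ = 16T/(π τ_allow) = 16×6700000/(π×39.74) = 858600 mm³.
d = (858600)^(1/3) = 95.04 mm.

d = 95.0 mm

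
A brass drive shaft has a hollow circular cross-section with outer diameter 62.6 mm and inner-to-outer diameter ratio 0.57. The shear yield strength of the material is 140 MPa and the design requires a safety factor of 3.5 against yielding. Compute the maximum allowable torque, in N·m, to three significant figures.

τ_allow = 140/3.5 = 40.00 MPa.
For a hollow shaft T_allow = τ_allow·πd_o³(1−k⁴)/16 with 1−k⁴ = 0.8944, so πd_o³(1−k⁴)/16 = 43080 mm³.
T_allow = 40.00×43080 = 1.723×10^6 N·mm = 1723 N·m.

T_allow = 1720 N·m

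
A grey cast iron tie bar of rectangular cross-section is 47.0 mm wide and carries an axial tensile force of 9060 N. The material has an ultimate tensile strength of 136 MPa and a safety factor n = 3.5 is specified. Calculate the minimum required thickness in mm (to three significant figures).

σ_allow = 136/3.5 = 38.86 MPa.
Required area A = F/σ_allow = 9060.0/38.86 = 233.2 mm².
t = A/w = 233.2/47.0 = 4.961 mm.

t = 4.96 mm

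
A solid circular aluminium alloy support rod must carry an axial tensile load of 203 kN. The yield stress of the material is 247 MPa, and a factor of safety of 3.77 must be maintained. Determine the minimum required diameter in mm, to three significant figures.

d = 62.8 mm

Allowable stress σ_allow = 247/3.77 = 65.52 MPa.
Required area A = F/σ_allow = 203000/65.52 = 3098 mm².
A = πd²/4 → d = √(4A/π) = 62.81 mm.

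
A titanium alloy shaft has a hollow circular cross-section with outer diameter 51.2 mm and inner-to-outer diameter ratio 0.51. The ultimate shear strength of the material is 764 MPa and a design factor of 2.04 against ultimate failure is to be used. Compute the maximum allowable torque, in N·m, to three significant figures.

τ_allow = 764/2.04 = 374.5 MPa.
For a hollow shaft T_allow = τ_allow·πd_o³(1−k⁴)/16 with 1−k⁴ = 0.9323, so πd_o³(1−k⁴)/16 = 24570 mm³.
T_allow = 374.5×24570 = 9.202×10^6 N·mm = 9202 N·m.

T_allow = 9200 N·m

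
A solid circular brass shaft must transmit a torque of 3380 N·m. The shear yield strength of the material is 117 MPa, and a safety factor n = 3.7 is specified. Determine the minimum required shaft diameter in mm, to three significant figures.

d = 81.7 mm

Allowable shear stress τ_allow = 117/3.7 = 31.62 MPa.
For a solid shaft τ = 16T/(πd³), so d³ = 16T/(π τ_allow) = 16×3380000/(π×31.62) = 544400 mm³.
d = (544400)^(1/3) = 81.65 mm.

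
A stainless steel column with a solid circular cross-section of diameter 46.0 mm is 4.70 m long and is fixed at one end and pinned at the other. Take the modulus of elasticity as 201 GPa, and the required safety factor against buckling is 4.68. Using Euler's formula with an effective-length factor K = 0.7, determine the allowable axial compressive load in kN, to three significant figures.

I = πd⁴/64 = π×46.0⁴/64 = 219800 mm⁴.
Effective length L_e = KL = 0.7×4.70 m = 3290 mm.
Euler critical load P_cr = π²EI/L_e² = π²×201000×219800/3290² = 40280 N.
P_allow = P_cr/n = 40280/4.68 = 8607 N.

P_allow = 8.61 kN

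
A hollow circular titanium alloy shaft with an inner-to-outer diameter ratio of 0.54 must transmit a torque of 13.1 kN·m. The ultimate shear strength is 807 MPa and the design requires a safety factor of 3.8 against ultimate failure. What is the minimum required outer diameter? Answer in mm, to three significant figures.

τ_allow = 807/3.8 = 212.4 MPa.
For a hollow shaft τ = 16T/[πd_o³(1−k⁴)] with k = 0.54, so 1−k⁴ = 0.9150.
d_o³ = 16T/[π τ_allow (1−k⁴)] = 16×1.3100×10^7/(π×212.4×0.9150) = 343400 mm³.
d_o = 70.02 mm.

d_o = 70.0 mm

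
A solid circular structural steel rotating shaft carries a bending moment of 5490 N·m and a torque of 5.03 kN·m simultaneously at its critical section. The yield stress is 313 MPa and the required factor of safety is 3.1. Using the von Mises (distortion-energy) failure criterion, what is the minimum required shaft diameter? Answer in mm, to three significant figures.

d = 89.1 mm

σ_allow = σ_y/n = 313/3.1 = 101.0 MPa.
For a solid shaft σ_b = 32M/(πd³) and τ = 16T/(πd³), so the von Mises stress is σ' = (16/πd³)·√(4M²+3T²).
√(4M²+3T²) = √(4×(5.490×10^6)² + 3×(5.030×10^6)²) = 1.402×10^7 N·mm.
d³ = 16×1.402×10^7/(π×101.0) = 707000 mm³.
d = 89.09 mm.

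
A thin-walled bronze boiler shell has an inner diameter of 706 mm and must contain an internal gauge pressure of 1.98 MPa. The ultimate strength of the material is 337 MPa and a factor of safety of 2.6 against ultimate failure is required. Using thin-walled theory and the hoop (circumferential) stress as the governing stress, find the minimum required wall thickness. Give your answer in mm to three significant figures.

σ_allow = 337/2.6 = 129.6 MPa.
Hoop stress σ_h = pD/(2t), so t = pD/(2σ_allow) = 1.98×706/(2×129.6) = 5.392 mm.

t = 5.39 mm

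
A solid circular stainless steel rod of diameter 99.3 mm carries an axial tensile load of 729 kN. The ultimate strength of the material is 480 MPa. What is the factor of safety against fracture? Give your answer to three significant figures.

n = 5.10

A = πd²/4 = 7744 mm².
σ = F/A = 729000/7744 = 94.13 MPa.
n = 480/94.13 = 5.099.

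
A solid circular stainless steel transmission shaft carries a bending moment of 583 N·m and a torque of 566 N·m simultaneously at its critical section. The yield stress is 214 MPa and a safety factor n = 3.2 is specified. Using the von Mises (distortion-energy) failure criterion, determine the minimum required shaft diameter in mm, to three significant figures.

d = 48.8 mm

σ_allow = σ_y/n = 214/3.2 = 66.88 MPa.
For a solid shaft σ_b = 32M/(πd³) and τ = 16T/(πd³), so the von Mises stress is σ' = (16/πd³)·√(4M²+3T²).
√(4M²+3T²) = √(4×(583000)² + 3×(566000)²) = 1.523×10^6 N·mm.
d³ = 16×1.523×10^6/(π×66.88) = 116000 mm³.
d = 48.77 mm.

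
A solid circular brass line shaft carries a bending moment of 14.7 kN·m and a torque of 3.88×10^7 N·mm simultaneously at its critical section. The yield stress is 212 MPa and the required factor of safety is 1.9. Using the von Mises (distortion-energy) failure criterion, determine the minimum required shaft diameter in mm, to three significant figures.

σ_allow = σ_y/n = 212/1.9 = 111.6 MPa.
For a solid shaft σ_b = 32M/(πd³) and τ = 16T/(πd³), so the von Mises stress is σ' = (16/πd³)·√(4M²+3T²).
√(4M²+3T²) = √(4×(1.470×10^7)² + 3×(3.880×10^7)²) = 7.335×10^7 N·mm.
d³ = 16×7.335×10^7/(π×111.6) = 3.348×10^6 mm³.
d = 149.6 mm.

d = 150 mm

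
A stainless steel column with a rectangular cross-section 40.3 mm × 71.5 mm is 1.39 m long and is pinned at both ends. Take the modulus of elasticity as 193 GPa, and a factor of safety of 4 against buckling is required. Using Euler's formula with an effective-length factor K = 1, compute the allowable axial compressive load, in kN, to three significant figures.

P_allow = 96.1 kN

Buckling occurs about the weak axis: I_min = h·b³/12 = 71.5×40.3³/12 = 390000 mm⁴ (b = 40.3 mm is the smaller dimension).
Effective length L_e = KL = 1×1.39 m = 1390 mm.
Euler critical load P_cr = π²EI/L_e² = π²×193000×390000/1390² = 384500 N.
P_allow = P_cr/n = 384500/4 = 96120 N.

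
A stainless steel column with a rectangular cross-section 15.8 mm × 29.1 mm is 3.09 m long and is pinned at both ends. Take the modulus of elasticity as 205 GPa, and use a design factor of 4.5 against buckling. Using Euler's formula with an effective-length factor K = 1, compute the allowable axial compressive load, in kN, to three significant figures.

Buckling occurs about the weak axis: I_min = h·b³/12 = 29.1×15.8³/12 = 9565 mm⁴ (b = 15.8 mm is the smaller dimension).
Effective length L_e = KL = 1×3.09 m = 3090 mm.
Euler critical load P_cr = π²EI/L_e² = π²×205000×9565/3090² = 2027 N.
P_allow = P_cr/n = 2027/4.5 = 450.4 N.

P_allow = 0.450 kN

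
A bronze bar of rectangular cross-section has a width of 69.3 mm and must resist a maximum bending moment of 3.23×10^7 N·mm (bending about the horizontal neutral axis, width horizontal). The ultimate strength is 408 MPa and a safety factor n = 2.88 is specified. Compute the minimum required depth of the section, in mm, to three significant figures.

h = 141 mm

σ_allow = 408/2.88 = 141.7 MPa.
For a rectangular section σ = 6M/(bh²), so h² = 6M/(b σ_allow) = 6×3.2300×10^7/(69.3×141.7) = 19740 mm².
h = 140.5 mm.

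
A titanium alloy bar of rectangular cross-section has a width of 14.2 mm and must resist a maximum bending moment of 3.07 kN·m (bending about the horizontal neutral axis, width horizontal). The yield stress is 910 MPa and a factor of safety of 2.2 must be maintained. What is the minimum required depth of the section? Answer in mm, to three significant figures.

σ_allow = 910/2.2 = 413.6 MPa.
For a rectangular section σ = 6M/(bh²), so h² = 6M/(b σ_allow) = 6×3070000/(14.2×413.6) = 3136 mm².
h = 56.00 mm.

h = 56.0 mm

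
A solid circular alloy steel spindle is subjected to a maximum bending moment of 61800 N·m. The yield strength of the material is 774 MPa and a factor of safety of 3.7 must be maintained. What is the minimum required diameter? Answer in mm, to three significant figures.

σ_allow = 774/3.7 = 209.2 MPa.
For a solid circular section σ = 32M/(πd³), so d³ = 32M/(π σ_allow) = 32×6.1800×10^7/(π×209.2) = 3.009×10^6 mm³.
d = 144.4 mm.

d = 144 mm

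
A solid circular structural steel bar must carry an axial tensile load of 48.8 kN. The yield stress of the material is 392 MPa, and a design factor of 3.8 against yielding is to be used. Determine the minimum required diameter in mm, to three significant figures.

d = 24.5 mm

Allowable stress σ_allow = 392/3.8 = 103.2 MPa.
Required area A = F/σ_allow = 48800/103.2 = 473.1 mm².
A = πd²/4 → d = √(4A/π) = 24.54 mm.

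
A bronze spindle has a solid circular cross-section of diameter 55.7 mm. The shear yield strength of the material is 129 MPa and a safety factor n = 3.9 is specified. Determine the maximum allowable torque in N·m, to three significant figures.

T_allow = 1120 N·m

τ_allow = 129/3.9 = 33.08 MPa.
For a solid shaft T_allow = τ_allow·πd³/16; πd³/16 = π×55.7³/16 = 33930 mm³.
T_allow = 33.08×33930 = 1.122×10^6 N·mm = 1122 N·m.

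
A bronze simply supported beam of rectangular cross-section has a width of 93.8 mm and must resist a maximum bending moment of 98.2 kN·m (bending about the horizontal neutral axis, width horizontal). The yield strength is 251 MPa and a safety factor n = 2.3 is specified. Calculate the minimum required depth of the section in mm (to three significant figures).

σ_allow = 251/2.3 = 109.1 MPa.
For a rectangular section σ = 6M/(bh²), so h² = 6M/(b σ_allow) = 6×9.8200×10^7/(93.8×109.1) = 57560 mm².
h = 239.9 mm.

h = 240 mm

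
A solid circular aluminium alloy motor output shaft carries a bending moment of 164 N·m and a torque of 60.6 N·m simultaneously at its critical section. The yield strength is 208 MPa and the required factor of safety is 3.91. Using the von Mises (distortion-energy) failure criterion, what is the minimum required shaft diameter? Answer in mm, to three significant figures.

σ_allow = σ_y/n = 208/3.91 = 53.20 MPa.
For a solid shaft σ_b = 32M/(πd³) and τ = 16T/(πd³), so the von Mises stress is σ' = (16/πd³)·√(4M²+3T²).
√(4M²+3T²) = √(4×(164000)² + 3×(60600)²) = 344400 N·mm.
d³ = 16×344400/(π×53.20) = 32970 mm³.
d = 32.07 mm.

d = 32.1 mm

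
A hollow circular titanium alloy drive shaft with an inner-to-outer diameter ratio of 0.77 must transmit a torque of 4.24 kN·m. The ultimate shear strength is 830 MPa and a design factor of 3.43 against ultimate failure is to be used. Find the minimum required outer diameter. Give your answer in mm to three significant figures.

τ_allow = 830/3.43 = 242.0 MPa.
For a hollow shaft τ = 16T/[πd_o³(1−k⁴)] with k = 0.77, so 1−k⁴ = 0.6485.
d_o³ = 16T/[π τ_allow (1−k⁴)] = 16×4240000/(π×242.0×0.6485) = 137600 mm³.
d_o = 51.63 mm.

d_o = 51.6 mm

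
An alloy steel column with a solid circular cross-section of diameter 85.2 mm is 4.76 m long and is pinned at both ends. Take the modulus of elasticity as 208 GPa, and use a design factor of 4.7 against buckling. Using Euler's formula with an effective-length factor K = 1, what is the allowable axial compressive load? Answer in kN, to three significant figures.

P_allow = 49.9 kN

I = πd⁴/64 = π×85.2⁴/64 = 2.587×10^6 mm⁴.
Effective length L_e = KL = 1×4.76 m = 4760 mm.
Euler critical load P_cr = π²EI/L_e² = π²×208000×2.587×10^6/4760² = 234400 N.
P_allow = P_cr/n = 234400/4.7 = 49860 N.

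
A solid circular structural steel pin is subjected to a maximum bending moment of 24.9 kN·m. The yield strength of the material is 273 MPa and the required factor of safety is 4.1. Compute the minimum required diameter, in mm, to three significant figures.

σ_allow = 273/4.1 = 66.59 MPa.
For a solid circular section σ = 32M/(πd³), so d³ = 32M/(π σ_allow) = 32×2.4900×10^7/(π×66.59) = 3.809×10^6 mm³.
d = 156.2 mm.

d = 156 mm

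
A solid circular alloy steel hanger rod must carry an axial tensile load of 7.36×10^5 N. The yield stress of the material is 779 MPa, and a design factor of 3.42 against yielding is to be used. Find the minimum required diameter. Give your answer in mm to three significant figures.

Allowable stress σ_allow = 779/3.42 = 227.8 MPa.
Required area A = F/σ_allow = 736000/227.8 = 3231 mm².
A = πd²/4 → d = √(4A/π) = 64.14 mm.

d = 64.1 mm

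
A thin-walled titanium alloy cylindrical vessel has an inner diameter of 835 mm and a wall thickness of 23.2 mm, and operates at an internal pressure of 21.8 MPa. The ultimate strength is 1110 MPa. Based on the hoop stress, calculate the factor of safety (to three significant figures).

n = 2.83

σ_h = pD/(2t) = 21.8×835/(2×23.2) = 392.3 MPa.
n = 1110/392.3 = 2.829.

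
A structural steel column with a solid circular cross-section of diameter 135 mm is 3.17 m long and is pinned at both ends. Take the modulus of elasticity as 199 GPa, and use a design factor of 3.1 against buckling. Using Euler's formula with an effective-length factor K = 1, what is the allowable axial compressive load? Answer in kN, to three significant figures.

I = πd⁴/64 = π×135⁴/64 = 1.630×10^7 mm⁴.
Effective length L_e = KL = 1×3.17 m = 3170 mm.
Euler critical load P_cr = π²EI/L_e² = π²×199000×1.630×10^7/3170² = 3.187×10^6 N.
P_allow = P_cr/n = 3.187×10^6/3.1 = 1.028×10^6 N.

P_allow = 1030 kN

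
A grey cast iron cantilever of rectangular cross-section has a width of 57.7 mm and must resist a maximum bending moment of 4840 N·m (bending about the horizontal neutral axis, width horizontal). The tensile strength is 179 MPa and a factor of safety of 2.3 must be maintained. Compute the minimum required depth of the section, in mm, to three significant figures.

h = 80.4 mm

σ_allow = 179/2.3 = 77.83 MPa.
For a rectangular section σ = 6M/(bh²), so h² = 6M/(b σ_allow) = 6×4840000/(57.7×77.83) = 6467 mm².
h = 80.42 mm.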